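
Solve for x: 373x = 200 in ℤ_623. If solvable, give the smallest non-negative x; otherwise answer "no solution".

First find gcd(373, 623):
623 = 1×373 + 250
373 = 1×250 + 123
250 = 2×123 + 4
123 = 30×4 + 3
4 = 1×3 + 1
3 = 3×1 + 0
gcd = 1, so a unique solution mod 623 exists.
Back-substitute for the Bézout coefficients:
1 = 4 − 3
1 = −123 + 31·4
1 = 31·250 − 63·123
1 = −63·373 + 94·250
1 = 94·623 − 157·373
So 373·(-157) ≡ 1 (mod 623), giving 373⁻¹ ≡ 466.
x ≡ 373⁻¹·200 ≡ 466·200 ≡ 373 (mod 623).

373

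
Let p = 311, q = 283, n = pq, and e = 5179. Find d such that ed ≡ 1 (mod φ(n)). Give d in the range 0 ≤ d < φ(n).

φ(n) = (p−1)(q−1) = 310·282 = 87420.
Need d with 5179·d ≡ 1 (mod 87420). Apply the extended Euclidean algorithm:
87420 = 16·5179 + 4556
5179 = 1·4556 + 623
4556 = 7·623 + 195
623 = 3·195 + 38
195 = 5·38 + 5
38 = 7·5 + 3
5 = 1·3 + 2
3 = 1·2 + 1
2 = 2·1 + 0
Back-substitute:
1 = 3 − 2
1 = −5 + 2·3
1 = 2·38 − 15·5
1 = −15·195 + 77·38
1 = 77·623 − 246·195
1 = −246·4556 + 1799·623
1 = 1799·5179 − 2045·4556
1 = −2045·87420 + 34519·5179
So 5179·34519 ≡ 1 (mod 87420), hence d = 34519.

34519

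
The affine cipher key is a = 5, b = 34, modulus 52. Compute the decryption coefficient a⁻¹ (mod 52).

Run Euclid on (52, 5):
52 = 10·5 + 2
5 = 2·2 + 1
2 = 2·1 + 0
Since gcd(5, 52) = 1, back-substitute to write 1 as a combination:
1 = 5 − 2·2
1 = −2·52 + 21·5
So 5·21 ≡ 1 (mod 52).

21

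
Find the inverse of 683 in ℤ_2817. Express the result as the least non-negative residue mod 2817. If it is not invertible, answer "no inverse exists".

Run Euclid on (2817, 683):
2817 = 4*683 + 85
683 = 8*85 + 3
85 = 28*3 + 1
3 = 3*1 + 0
The gcd is 1. Working backward:
1 = 85 − 28·3
1 = −28·683 + 225·85
1 = 225·2817 − 928·683
So 683·(-928) ≡ 1 (mod 2817), and -928 ≡ 1889 (mod 2817).

1889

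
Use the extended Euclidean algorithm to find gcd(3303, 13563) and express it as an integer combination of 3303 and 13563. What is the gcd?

9

Euclidean algorithm:
13563 = 4×3303 + 351
3303 = 9×351 + 144
351 = 2×144 + 63
144 = 2×63 + 18
63 = 3×18 + 9
18 = 2×9 + 0
gcd(3303, 13563) = 9.
Working backward:
9 = 63 − 3·18
9 = −3·144 + 7·63
9 = 7·351 − 17·144
9 = −17·3303 + 160·351
9 = 160·13563 − 657·3303
So 9 = (160)·13563 + (-657)·3303.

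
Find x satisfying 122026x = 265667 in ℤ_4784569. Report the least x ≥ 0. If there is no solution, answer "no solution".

1890955

First find gcd(122026, 4784569):
4784569 = 39*122026 + 25555
122026 = 4*25555 + 19806
25555 = 1*19806 + 5749
19806 = 3*5749 + 2559
5749 = 2*2559 + 631
2559 = 4*631 + 35
631 = 18*35 + 1
35 = 35*1 + 0
gcd = 1, so a unique solution mod 4784569 exists.
Back-substitute for the Bézout coefficients:
1 = 631 − 18·35
1 = −18·2559 + 73·631
1 = 73·5749 − 164·2559
1 = −164·19806 + 565·5749
1 = 565·25555 − 729·19806
1 = −729·122026 + 3481·25555
1 = 3481·4784569 − 136488·122026
So 122026·(-136488) ≡ 1 (mod 4784569), giving 122026⁻¹ ≡ 4648081.
x ≡ 122026⁻¹·265667 ≡ 4648081·265667 ≡ 1890955 (mod 4784569).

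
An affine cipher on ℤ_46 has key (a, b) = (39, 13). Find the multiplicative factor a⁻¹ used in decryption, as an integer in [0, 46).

Apply the Euclidean algorithm to 46 and 39:
46 = 1·39 + 7
39 = 5·7 + 4
7 = 1·4 + 3
4 = 1·3 + 1
3 = 3·1 + 0
The gcd is 1. Working backward:
1 = 4 − 3
1 = −7 + 2·4
1 = 2·39 − 11·7
1 = −11·46 + 13·39
So 39·13 ≡ 1 (mod 46).

13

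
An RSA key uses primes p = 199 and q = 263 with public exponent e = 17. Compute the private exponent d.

φ(n) = (p−1)(q−1) = 198·262 = 51876.
Need d with 17·d ≡ 1 (mod 51876). Apply the extended Euclidean algorithm:
51876 = 3051×17 + 9
17 = 1×9 + 8
9 = 1×8 + 1
8 = 8×1 + 0
Back-substitute:
1 = 9 − 8
1 = −17 + 2·9
1 = 2·51876 − 6103·17
So 17·(-6103) ≡ 1 (mod 51876), hence d ≡ -6103 ≡ 45773 (mod 51876).

45773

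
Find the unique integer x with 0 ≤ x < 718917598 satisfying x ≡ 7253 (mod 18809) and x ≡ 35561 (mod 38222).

631463001

Write x = 7253 + 18809·k. Then 18809·k ≡ 35561 − 7253 ≡ 28308 (mod 38222).
Need 18809⁻¹ mod 38222. Extended Euclid on (38222, 18809):
38222 = 2*18809 + 604
18809 = 31*604 + 85
604 = 7*85 + 9
85 = 9*9 + 4
9 = 2*4 + 1
4 = 4*1 + 0
Back-substitute:
1 = 9 − 2·4
1 = −2·85 + 19·9
1 = 19·604 − 135·85
1 = −135·18809 + 4204·604
1 = 4204·38222 − 8543·18809
18809⁻¹ ≡ 29679 (mod 38222), so k ≡ 29679·28308 ≡ 33572 (mod 38222).
x = 7253 + 18809·33572 = 631463001.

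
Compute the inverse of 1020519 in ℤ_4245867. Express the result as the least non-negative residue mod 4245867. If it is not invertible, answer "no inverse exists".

no inverse exists

Compute gcd(1020519, 4245867):
4245867 = 4*1020519 + 163791
1020519 = 6*163791 + 37773
163791 = 4*37773 + 12699
37773 = 2*12699 + 12375
12699 = 1*12375 + 324
12375 = 38*324 + 63
324 = 5*63 + 9
63 = 7*9 + 0
gcd(1020519, 4245867) = 9 ≠ 1, so 1020519 has no multiplicative inverse modulo 4245867.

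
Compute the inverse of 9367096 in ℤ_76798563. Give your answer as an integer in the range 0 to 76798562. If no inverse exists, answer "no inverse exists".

74482225

gcd(76798563, 9367096) by repeated division:
76798563 = 8*9367096 + 1861795
9367096 = 5*1861795 + 58121
1861795 = 32*58121 + 1923
58121 = 30*1923 + 431
1923 = 4*431 + 199
431 = 2*199 + 33
199 = 6*33 + 1
33 = 33*1 + 0
The gcd is 1. Working backward:
1 = 199 − 6·33
1 = −6·431 + 13·199
1 = 13·1923 − 58·431
1 = −58·58121 + 1753·1923
1 = 1753·1861795 − 56154·58121
1 = −56154·9367096 + 282523·1861795
1 = 282523·76798563 − 2316338·9367096
So 9367096·(-2316338) ≡ 1 (mod 76798563), and -2316338 ≡ 74482225 (mod 76798563).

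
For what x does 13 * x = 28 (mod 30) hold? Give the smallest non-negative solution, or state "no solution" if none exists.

First find gcd(13, 30):
30 = 2·13 + 4
13 = 3·4 + 1
4 = 4·1 + 0
gcd = 1, so a unique solution mod 30 exists.
Back-substitute for the Bézout coefficients:
1 = 13 − 3·4
1 = −3·30 + 7·13
So 13·(7) ≡ 1 (mod 30), giving 13⁻¹ ≡ 7.
x ≡ 13⁻¹·28 ≡ 7·28 ≡ 16 (mod 30).

16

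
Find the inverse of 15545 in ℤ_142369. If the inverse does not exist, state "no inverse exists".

107759

gcd(142369, 15545) by repeated division:
142369 = 9*15545 + 2464
15545 = 6*2464 + 761
2464 = 3*761 + 181
761 = 4*181 + 37
181 = 4*37 + 33
37 = 1*33 + 4
33 = 8*4 + 1
4 = 4*1 + 0
gcd = 1, so the inverse exists. Back-substitute:
1 = 33 − 8·4
1 = −8·37 + 9·33
1 = 9·181 − 44·37
1 = −44·761 + 185·181
1 = 185·2464 − 599·761
1 = −599·15545 + 3779·2464
1 = 3779·142369 − 34610·15545
Thus 15545·(-34610) ≡ 1 (mod 142369); reducing, -34610 mod 142369 = 107759.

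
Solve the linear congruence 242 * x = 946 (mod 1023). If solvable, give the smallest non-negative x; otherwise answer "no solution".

First find gcd(242, 1023):
1023 = 4·242 + 55
242 = 4·55 + 22
55 = 2·22 + 11
22 = 2·11 + 0
gcd = 11 and 11 | 946, so solutions exist. Divide through by 11: 22x ≡ 86 (mod 93).
Now find 22⁻¹ mod 93:
93 = 4·22 + 5
22 = 4·5 + 2
5 = 2·2 + 1
2 = 2·1 + 0
Back-substitute:
1 = 5 − 2·2
1 = −2·22 + 9·5
1 = 9·93 − 38·22
So 22·(-38) ≡ 1 (mod 93), i.e. 22⁻¹ ≡ 55.
Then x ≡ 55·86 ≡ 80 (mod 93); the smallest non-negative solution is x = 80.

80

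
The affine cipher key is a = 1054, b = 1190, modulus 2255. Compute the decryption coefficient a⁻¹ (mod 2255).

Extended Euclidean algorithm:
2255 = 2·1054 + 147
1054 = 7·147 + 25
147 = 5·25 + 22
25 = 1·22 + 3
22 = 7·3 + 1
3 = 3·1 + 0
Since gcd(1054, 2255) = 1, back-substitute to write 1 as a combination:
1 = 22 − 7·3
1 = −7·25 + 8·22
1 = 8·147 − 47·25
1 = −47·1054 + 337·147
1 = 337·2255 − 721·1054
So 1054·(-721) ≡ 1 (mod 2255), and -721 ≡ 1534 (mod 2255).

1534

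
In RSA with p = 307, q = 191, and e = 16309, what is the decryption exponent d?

25129

φ(n) = (p−1)(q−1) = 306·190 = 58140.
Need d with 16309·d ≡ 1 (mod 58140). Apply the extended Euclidean algorithm:
58140 = 3·16309 + 9213
16309 = 1·9213 + 7096
9213 = 1·7096 + 2117
7096 = 3·2117 + 745
2117 = 2·745 + 627
745 = 1·627 + 118
627 = 5·118 + 37
118 = 3·37 + 7
37 = 5·7 + 2
7 = 3·2 + 1
2 = 2·1 + 0
Back-substitute:
1 = 7 − 3·2
1 = −3·37 + 16·7
1 = 16·118 − 51·37
1 = −51·627 + 271·118
1 = 271·745 − 322·627
1 = −322·2117 + 915·745
1 = 915·7096 − 3067·2117
1 = −3067·9213 + 3982·7096
1 = 3982·16309 − 7049·9213
1 = −7049·58140 + 25129·16309
So 16309·25129 ≡ 1 (mod 58140), hence d = 25129.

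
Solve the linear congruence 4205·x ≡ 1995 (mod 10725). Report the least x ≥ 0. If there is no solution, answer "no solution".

1314

First find gcd(4205, 10725):
10725 = 2*4205 + 2315
4205 = 1*2315 + 1890
2315 = 1*1890 + 425
1890 = 4*425 + 190
425 = 2*190 + 45
190 = 4*45 + 10
45 = 4*10 + 5
10 = 2*5 + 0
gcd = 5 and 5 | 1995, so solutions exist. Divide through by 5: 841x ≡ 399 (mod 2145).
Now find 841⁻¹ mod 2145:
2145 = 2*841 + 463
841 = 1*463 + 378
463 = 1*378 + 85
378 = 4*85 + 38
85 = 2*38 + 9
38 = 4*9 + 2
9 = 4*2 + 1
2 = 2*1 + 0
Back-substitute:
1 = 9 − 4·2
1 = −4·38 + 17·9
1 = 17·85 − 38·38
1 = −38·378 + 169·85
1 = 169·463 − 207·378
1 = −207·841 + 376·463
1 = 376·2145 − 959·841
So 841·(-959) ≡ 1 (mod 2145), i.e. 841⁻¹ ≡ 1186.
Then x ≡ 1186·399 ≡ 1314 (mod 2145); the smallest non-negative solution is x = 1314.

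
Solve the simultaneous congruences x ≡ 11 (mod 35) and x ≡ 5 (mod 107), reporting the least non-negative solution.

326

Write x = 11 + 35·k. Then 35·k ≡ 5 − 11 ≡ 101 (mod 107).
Need 35⁻¹ mod 107. Extended Euclid on (107, 35):
107 = 3·35 + 2
35 = 17·2 + 1
2 = 2·1 + 0
Back-substitute:
1 = 35 − 17·2
1 = −17·107 + 52·35
35⁻¹ ≡ 52 (mod 107), so k ≡ 52·101 ≡ 9 (mod 107).
x = 11 + 35·9 = 326.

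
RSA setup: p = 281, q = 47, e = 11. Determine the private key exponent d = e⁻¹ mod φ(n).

φ(n) = (p−1)(q−1) = 280·46 = 12880.
Need d with 11·d ≡ 1 (mod 12880). Apply the extended Euclidean algorithm:
12880 = 1170·11 + 10
11 = 1·10 + 1
10 = 10·1 + 0
Back-substitute:
1 = 11 − 10
1 = −12880 + 1171·11
So 11·1171 ≡ 1 (mod 12880), hence d = 1171.

1171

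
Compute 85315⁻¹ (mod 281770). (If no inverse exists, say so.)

Euclidean algorithm on 281770, 85315:
281770 = 3*85315 + 25825
85315 = 3*25825 + 7840
25825 = 3*7840 + 2305
7840 = 3*2305 + 925
2305 = 2*925 + 455
925 = 2*455 + 15
455 = 30*15 + 5
15 = 3*5 + 0
Since gcd = 5 > 1, 85315 is not a unit mod 281770.

no inverse exists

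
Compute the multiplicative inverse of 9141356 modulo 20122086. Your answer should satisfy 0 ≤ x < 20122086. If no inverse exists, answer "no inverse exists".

Euclidean algorithm on 20122086, 9141356:
20122086 = 2·9141356 + 1839374
9141356 = 4·1839374 + 1783860
1839374 = 1·1783860 + 55514
1783860 = 32·55514 + 7412
55514 = 7·7412 + 3630
7412 = 2·3630 + 152
3630 = 23·152 + 134
152 = 1·134 + 18
134 = 7·18 + 8
18 = 2·8 + 2
8 = 4·2 + 0
Since gcd = 2 > 1, 9141356 is not a unit mod 20122086.

no inverse exists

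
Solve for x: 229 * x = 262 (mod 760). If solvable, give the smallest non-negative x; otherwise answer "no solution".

718

First find gcd(229, 760):
760 = 3*229 + 73
229 = 3*73 + 10
73 = 7*10 + 3
10 = 3*3 + 1
3 = 3*1 + 0
gcd = 1, so a unique solution mod 760 exists.
Back-substitute for the Bézout coefficients:
1 = 10 − 3·3
1 = −3·73 + 22·10
1 = 22·229 − 69·73
1 = −69·760 + 229·229
So 229·(229) ≡ 1 (mod 760), giving 229⁻¹ ≡ 229.
x ≡ 229⁻¹·262 ≡ 229·262 ≡ 718 (mod 760).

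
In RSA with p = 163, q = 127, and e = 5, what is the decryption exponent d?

φ(n) = (p−1)(q−1) = 162·126 = 20412.
Need d with 5·d ≡ 1 (mod 20412). Apply the extended Euclidean algorithm:
20412 = 4082*5 + 2
5 = 2*2 + 1
2 = 2*1 + 0
Back-substitute:
1 = 5 − 2·2
1 = −2·20412 + 8165·5
So 5·8165 ≡ 1 (mod 20412), hence d = 8165.

8165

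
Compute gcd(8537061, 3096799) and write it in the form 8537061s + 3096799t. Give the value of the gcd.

Euclidean algorithm:
8537061 = 2×3096799 + 2343463
3096799 = 1×2343463 + 753336
2343463 = 3×753336 + 83455
753336 = 9×83455 + 2241
83455 = 37×2241 + 538
2241 = 4×538 + 89
538 = 6×89 + 4
89 = 22×4 + 1
4 = 4×1 + 0
gcd(8537061, 3096799) = 1.
Back-substituting:
1 = 89 − 22·4
1 = −22·538 + 133·89
1 = 133·2241 − 554·538
1 = −554·83455 + 20631·2241
1 = 20631·753336 − 186233·83455
1 = −186233·2343463 + 579330·753336
1 = 579330·3096799 − 765563·2343463
1 = −765563·8537061 + 2110456·3096799
So 1 = (-765563)·8537061 + (2110456)·3096799.

1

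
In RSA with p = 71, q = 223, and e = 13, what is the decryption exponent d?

5977

φ(n) = (p−1)(q−1) = 70·222 = 15540.
Need d with 13·d ≡ 1 (mod 15540). Apply the extended Euclidean algorithm:
15540 = 1195×13 + 5
13 = 2×5 + 3
5 = 1×3 + 2
3 = 1×2 + 1
2 = 2×1 + 0
Back-substitute:
1 = 3 − 2
1 = −5 + 2·3
1 = 2·13 − 5·5
1 = −5·15540 + 5977·13
So 13·5977 ≡ 1 (mod 15540), hence d = 5977.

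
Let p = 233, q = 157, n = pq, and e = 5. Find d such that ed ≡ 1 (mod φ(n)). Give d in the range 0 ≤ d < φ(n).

14477

φ(n) = (p−1)(q−1) = 232·156 = 36192.
Need d with 5·d ≡ 1 (mod 36192). Apply the extended Euclidean algorithm:
36192 = 7238*5 + 2
5 = 2*2 + 1
2 = 2*1 + 0
Back-substitute:
1 = 5 − 2·2
1 = −2·36192 + 14477·5
So 5·14477 ≡ 1 (mod 36192), hence d = 14477.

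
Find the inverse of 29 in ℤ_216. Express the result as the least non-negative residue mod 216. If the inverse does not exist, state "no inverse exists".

Run Euclid on (216, 29):
216 = 7*29 + 13
29 = 2*13 + 3
13 = 4*3 + 1
3 = 3*1 + 0
gcd = 1, so the inverse exists. Back-substitute:
1 = 13 − 4·3
1 = −4·29 + 9·13
1 = 9·216 − 67·29
So 29·(-67) ≡ 1 (mod 216), and -67 ≡ 149 (mod 216).

149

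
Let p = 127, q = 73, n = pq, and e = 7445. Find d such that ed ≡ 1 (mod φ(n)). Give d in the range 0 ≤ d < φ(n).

φ(n) = (p−1)(q−1) = 126·72 = 9072.
Need d with 7445·d ≡ 1 (mod 9072). Apply the extended Euclidean algorithm:
9072 = 1*7445 + 1627
7445 = 4*1627 + 937
1627 = 1*937 + 690
937 = 1*690 + 247
690 = 2*247 + 196
247 = 1*196 + 51
196 = 3*51 + 43
51 = 1*43 + 8
43 = 5*8 + 3
8 = 2*3 + 2
3 = 1*2 + 1
2 = 2*1 + 0
Back-substitute:
1 = 3 − 2
1 = −8 + 3·3
1 = 3·43 − 16·8
1 = −16·51 + 19·43
1 = 19·196 − 73·51
1 = −73·247 + 92·196
1 = 92·690 − 257·247
1 = −257·937 + 349·690
1 = 349·1627 − 606·937
1 = −606·7445 + 2773·1627
1 = 2773·9072 − 3379·7445
So 7445·(-3379) ≡ 1 (mod 9072), hence d ≡ -3379 ≡ 5693 (mod 9072).

5693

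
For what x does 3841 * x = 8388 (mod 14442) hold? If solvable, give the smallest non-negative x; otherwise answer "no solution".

9372

First find gcd(3841, 14442):
14442 = 3·3841 + 2919
3841 = 1·2919 + 922
2919 = 3·922 + 153
922 = 6·153 + 4
153 = 38·4 + 1
4 = 4·1 + 0
gcd = 1, so a unique solution mod 14442 exists.
Back-substitute for the Bézout coefficients:
1 = 153 − 38·4
1 = −38·922 + 229·153
1 = 229·2919 − 725·922
1 = −725·3841 + 954·2919
1 = 954·14442 − 3587·3841
So 3841·(-3587) ≡ 1 (mod 14442), giving 3841⁻¹ ≡ 10855.
x ≡ 3841⁻¹·8388 ≡ 10855·8388 ≡ 9372 (mod 14442).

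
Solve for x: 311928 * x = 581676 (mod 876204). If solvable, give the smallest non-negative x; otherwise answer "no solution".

33898

First find gcd(311928, 876204):
876204 = 2·311928 + 252348
311928 = 1·252348 + 59580
252348 = 4·59580 + 14028
59580 = 4·14028 + 3468
14028 = 4·3468 + 156
3468 = 22·156 + 36
156 = 4·36 + 12
36 = 3·12 + 0
gcd = 12 and 12 | 581676, so solutions exist. Divide through by 12: 25994x ≡ 48473 (mod 73017).
Now find 25994⁻¹ mod 73017:
73017 = 2·25994 + 21029
25994 = 1·21029 + 4965
21029 = 4·4965 + 1169
4965 = 4·1169 + 289
1169 = 4·289 + 13
289 = 22·13 + 3
13 = 4·3 + 1
3 = 3·1 + 0
Back-substitute:
1 = 13 − 4·3
1 = −4·289 + 89·13
1 = 89·1169 − 360·289
1 = −360·4965 + 1529·1169
1 = 1529·21029 − 6476·4965
1 = −6476·25994 + 8005·21029
1 = 8005·73017 − 22486·25994
So 25994·(-22486) ≡ 1 (mod 73017), i.e. 25994⁻¹ ≡ 50531.
Then x ≡ 50531·48473 ≡ 33898 (mod 73017); the smallest non-negative solution is x = 33898.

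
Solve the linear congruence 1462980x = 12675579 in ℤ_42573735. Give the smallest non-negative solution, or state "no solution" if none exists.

gcd(1462980, 42573735):
42573735 = 29*1462980 + 147315
1462980 = 9*147315 + 137145
147315 = 1*137145 + 10170
137145 = 13*10170 + 4935
10170 = 2*4935 + 300
4935 = 16*300 + 135
300 = 2*135 + 30
135 = 4*30 + 15
30 = 2*15 + 0
gcd = 15, but 15 ∤ 12675579, so the congruence has no solution.

no solution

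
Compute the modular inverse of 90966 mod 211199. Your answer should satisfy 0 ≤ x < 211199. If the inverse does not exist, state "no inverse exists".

Extended Euclidean algorithm:
211199 = 2*90966 + 29267
90966 = 3*29267 + 3165
29267 = 9*3165 + 782
3165 = 4*782 + 37
782 = 21*37 + 5
37 = 7*5 + 2
5 = 2*2 + 1
2 = 2*1 + 0
The gcd is 1. Working backward:
1 = 5 − 2·2
1 = −2·37 + 15·5
1 = 15·782 − 317·37
1 = −317·3165 + 1283·782
1 = 1283·29267 − 11864·3165
1 = −11864·90966 + 36875·29267
1 = 36875·211199 − 85614·90966
Thus 90966·(-85614) ≡ 1 (mod 211199); reducing, -85614 mod 211199 = 125585.

125585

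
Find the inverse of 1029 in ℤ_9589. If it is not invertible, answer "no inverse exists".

Run Euclid on (9589, 1029):
9589 = 9×1029 + 328
1029 = 3×328 + 45
328 = 7×45 + 13
45 = 3×13 + 6
13 = 2×6 + 1
6 = 6×1 + 0
Since gcd(1029, 9589) = 1, back-substitute to write 1 as a combination:
1 = 13 − 2·6
1 = −2·45 + 7·13
1 = 7·328 − 51·45
1 = −51·1029 + 160·328
1 = 160·9589 − 1491·1029
Thus 1029·(-1491) ≡ 1 (mod 9589); reducing, -1491 mod 9589 = 8098.

8098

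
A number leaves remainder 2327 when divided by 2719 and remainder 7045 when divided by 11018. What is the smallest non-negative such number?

27067253

Write x = 2327 + 2719·k. Then 2719·k ≡ 7045 − 2327 ≡ 4718 (mod 11018).
Need 2719⁻¹ mod 11018. Extended Euclid on (11018, 2719):
11018 = 4·2719 + 142
2719 = 19·142 + 21
142 = 6·21 + 16
21 = 1·16 + 5
16 = 3·5 + 1
5 = 5·1 + 0
Back-substitute:
1 = 16 − 3·5
1 = −3·21 + 4·16
1 = 4·142 − 27·21
1 = −27·2719 + 517·142
1 = 517·11018 − 2095·2719
2719⁻¹ ≡ 8923 (mod 11018), so k ≡ 8923·4718 ≡ 9954 (mod 11018).
x = 2327 + 2719·9954 = 27067253.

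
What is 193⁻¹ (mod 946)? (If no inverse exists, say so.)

299

Run Euclid on (946, 193):
946 = 4·193 + 174
193 = 1·174 + 19
174 = 9·19 + 3
19 = 6·3 + 1
3 = 3·1 + 0
gcd = 1, so the inverse exists. Back-substitute:
1 = 19 − 6·3
1 = −6·174 + 55·19
1 = 55·193 − 61·174
1 = −61·946 + 299·193
So 193·299 ≡ 1 (mod 946).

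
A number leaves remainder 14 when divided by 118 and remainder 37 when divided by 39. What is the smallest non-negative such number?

Write x = 14 + 118·k. Then 118·k ≡ 37 − 14 ≡ 23 (mod 39).
Need 118⁻¹ mod 39. Extended Euclid on (39, 1):
39 = 39*1 + 0
118⁻¹ ≡ 1 (mod 39), so k ≡ 1·23 ≡ 23 (mod 39).
x = 14 + 118·23 = 2728.

2728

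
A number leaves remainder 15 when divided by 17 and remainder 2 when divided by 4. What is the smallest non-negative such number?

66

Write x = 15 + 17·k. Then 17·k ≡ 2 − 15 ≡ 3 (mod 4).
Need 17⁻¹ mod 4. Extended Euclid on (4, 1):
4 = 4*1 + 0
17⁻¹ ≡ 1 (mod 4), so k ≡ 1·3 ≡ 3 (mod 4).
x = 15 + 17·3 = 66.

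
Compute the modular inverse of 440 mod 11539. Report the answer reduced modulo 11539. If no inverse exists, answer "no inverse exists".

no inverse exists

Compute gcd(440, 11539):
11539 = 26*440 + 99
440 = 4*99 + 44
99 = 2*44 + 11
44 = 4*11 + 0
Since gcd = 11 > 1, 440 is not a unit mod 11539.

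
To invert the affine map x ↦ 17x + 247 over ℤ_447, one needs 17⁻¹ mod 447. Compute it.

Run Euclid on (447, 17):
447 = 26×17 + 5
17 = 3×5 + 2
5 = 2×2 + 1
2 = 2×1 + 0
The gcd is 1. Working backward:
1 = 5 − 2·2
1 = −2·17 + 7·5
1 = 7·447 − 184·17
Thus 17·(-184) ≡ 1 (mod 447); reducing, -184 mod 447 = 263.

263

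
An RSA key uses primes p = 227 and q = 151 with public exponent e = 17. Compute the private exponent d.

15953

φ(n) = (p−1)(q−1) = 226·150 = 33900.
Need d with 17·d ≡ 1 (mod 33900). Apply the extended Euclidean algorithm:
33900 = 1994·17 + 2
17 = 8·2 + 1
2 = 2·1 + 0
Back-substitute:
1 = 17 − 8·2
1 = −8·33900 + 15953·17
So 17·15953 ≡ 1 (mod 33900), hence d = 15953.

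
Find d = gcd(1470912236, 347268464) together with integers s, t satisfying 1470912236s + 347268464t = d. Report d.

4

Euclidean algorithm:
1470912236 = 4*347268464 + 81838380
347268464 = 4*81838380 + 19914944
81838380 = 4*19914944 + 2178604
19914944 = 9*2178604 + 307508
2178604 = 7*307508 + 26048
307508 = 11*26048 + 20980
26048 = 1*20980 + 5068
20980 = 4*5068 + 708
5068 = 7*708 + 112
708 = 6*112 + 36
112 = 3*36 + 4
36 = 9*4 + 0
gcd(1470912236, 347268464) = 4.
Back-substituting:
4 = 112 − 3·36
4 = −3·708 + 19·112
4 = 19·5068 − 136·708
4 = −136·20980 + 563·5068
4 = 563·26048 − 699·20980
4 = −699·307508 + 8252·26048
4 = 8252·2178604 − 58463·307508
4 = −58463·19914944 + 534419·2178604
4 = 534419·81838380 − 2196139·19914944
4 = −2196139·347268464 + 9318975·81838380
4 = 9318975·1470912236 − 39472039·347268464
So 4 = (9318975)·1470912236 + (-39472039)·347268464.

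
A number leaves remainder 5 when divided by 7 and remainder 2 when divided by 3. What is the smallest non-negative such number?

Write x = 5 + 7·k. Then 7·k ≡ 2 − 5 ≡ 0 (mod 3).
Need 7⁻¹ mod 3. Extended Euclid on (3, 1):
3 = 3*1 + 0
7⁻¹ ≡ 1 (mod 3), so k ≡ 1·0 ≡ 0 (mod 3).
x = 5 + 7·0 = 5.

5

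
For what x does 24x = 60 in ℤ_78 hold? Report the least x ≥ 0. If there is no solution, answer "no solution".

9

First find gcd(24, 78):
78 = 3*24 + 6
24 = 4*6 + 0
gcd = 6 and 6 | 60, so solutions exist. Divide through by 6: 4x ≡ 10 (mod 13).
Now find 4⁻¹ mod 13:
13 = 3·4 + 1
4 = 4·1 + 0
Back-substitute:
1 = 13 − 3·4
So 4·(-3) ≡ 1 (mod 13), i.e. 4⁻¹ ≡ 10.
Then x ≡ 10·10 ≡ 9 (mod 13); the smallest non-negative solution is x = 9.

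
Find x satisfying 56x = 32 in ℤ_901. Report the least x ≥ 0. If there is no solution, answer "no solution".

258

First find gcd(56, 901):
901 = 16·56 + 5
56 = 11·5 + 1
5 = 5·1 + 0
gcd = 1, so a unique solution mod 901 exists.
Back-substitute for the Bézout coefficients:
1 = 56 − 11·5
1 = −11·901 + 177·56
So 56·(177) ≡ 1 (mod 901), giving 56⁻¹ ≡ 177.
x ≡ 56⁻¹·32 ≡ 177·32 ≡ 258 (mod 901).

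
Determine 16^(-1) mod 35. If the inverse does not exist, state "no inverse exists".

11

Apply the Euclidean algorithm to 35 and 16:
35 = 2·16 + 3
16 = 5·3 + 1
3 = 3·1 + 0
The gcd is 1. Working backward:
1 = 16 − 5·3
1 = −5·35 + 11·16
So 16·11 ≡ 1 (mod 35).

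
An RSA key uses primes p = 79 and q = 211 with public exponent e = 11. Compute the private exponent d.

14891

φ(n) = (p−1)(q−1) = 78·210 = 16380.
Need d with 11·d ≡ 1 (mod 16380). Apply the extended Euclidean algorithm:
16380 = 1489×11 + 1
11 = 11×1 + 0
Back-substitute:
1 = 16380 − 1489·11
So 11·(-1489) ≡ 1 (mod 16380), hence d ≡ -1489 ≡ 14891 (mod 16380).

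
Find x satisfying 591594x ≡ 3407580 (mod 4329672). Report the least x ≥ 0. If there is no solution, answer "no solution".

185358

First find gcd(591594, 4329672):
4329672 = 7×591594 + 188514
591594 = 3×188514 + 26052
188514 = 7×26052 + 6150
26052 = 4×6150 + 1452
6150 = 4×1452 + 342
1452 = 4×342 + 84
342 = 4×84 + 6
84 = 14×6 + 0
gcd = 6 and 6 | 3407580, so solutions exist. Divide through by 6: 98599x ≡ 567930 (mod 721612).
Now find 98599⁻¹ mod 721612:
721612 = 7×98599 + 31419
98599 = 3×31419 + 4342
31419 = 7×4342 + 1025
4342 = 4×1025 + 242
1025 = 4×242 + 57
242 = 4×57 + 14
57 = 4×14 + 1
14 = 14×1 + 0
Back-substitute:
1 = 57 − 4·14
1 = −4·242 + 17·57
1 = 17·1025 − 72·242
1 = −72·4342 + 305·1025
1 = 305·31419 − 2207·4342
1 = −2207·98599 + 6926·31419
1 = 6926·721612 − 50689·98599
So 98599·(-50689) ≡ 1 (mod 721612), i.e. 98599⁻¹ ≡ 670923.
Then x ≡ 670923·567930 ≡ 185358 (mod 721612); the smallest non-negative solution is x = 185358.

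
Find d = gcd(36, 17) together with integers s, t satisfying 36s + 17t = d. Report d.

1

Apply Euclid's algorithm to 36 and 17:
36 = 2·17 + 2
17 = 8·2 + 1
2 = 2·1 + 0
gcd(36, 17) = 1.
Back-substituting:
1 = 17 − 8·2
1 = −8·36 + 17·17
So 1 = (-8)·36 + (17)·17.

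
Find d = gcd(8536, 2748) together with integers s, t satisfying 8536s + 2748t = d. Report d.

4

Apply Euclid's algorithm to 8536 and 2748:
8536 = 3·2748 + 292
2748 = 9·292 + 120
292 = 2·120 + 52
120 = 2·52 + 16
52 = 3·16 + 4
16 = 4·4 + 0
gcd(8536, 2748) = 4.
Working backward:
4 = 52 − 3·16
4 = −3·120 + 7·52
4 = 7·292 − 17·120
4 = −17·2748 + 160·292
4 = 160·8536 − 497·2748
So 4 = (160)·8536 + (-497)·2748.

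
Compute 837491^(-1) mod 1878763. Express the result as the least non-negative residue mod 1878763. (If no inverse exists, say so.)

Run Euclid on (1878763, 837491):
1878763 = 2*837491 + 203781
837491 = 4*203781 + 22367
203781 = 9*22367 + 2478
22367 = 9*2478 + 65
2478 = 38*65 + 8
65 = 8*8 + 1
8 = 8*1 + 0
The gcd is 1. Working backward:
1 = 65 − 8·8
1 = −8·2478 + 305·65
1 = 305·22367 − 2753·2478
1 = −2753·203781 + 25082·22367
1 = 25082·837491 − 103081·203781
1 = −103081·1878763 + 231244·837491
So 837491·231244 ≡ 1 (mod 1878763).

231244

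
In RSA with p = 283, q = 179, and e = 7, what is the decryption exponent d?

7171

φ(n) = (p−1)(q−1) = 282·178 = 50196.
Need d with 7·d ≡ 1 (mod 50196). Apply the extended Euclidean algorithm:
50196 = 7170·7 + 6
7 = 1·6 + 1
6 = 6·1 + 0
Back-substitute:
1 = 7 − 6
1 = −50196 + 7171·7
So 7·7171 ≡ 1 (mod 50196), hence d = 7171.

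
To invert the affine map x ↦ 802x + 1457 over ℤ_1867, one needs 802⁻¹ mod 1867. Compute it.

575

Extended Euclidean algorithm:
1867 = 2×802 + 263
802 = 3×263 + 13
263 = 20×13 + 3
13 = 4×3 + 1
3 = 3×1 + 0
Since gcd(802, 1867) = 1, back-substitute to write 1 as a combination:
1 = 13 − 4·3
1 = −4·263 + 81·13
1 = 81·802 − 247·263
1 = −247·1867 + 575·802
So 802·575 ≡ 1 (mod 1867).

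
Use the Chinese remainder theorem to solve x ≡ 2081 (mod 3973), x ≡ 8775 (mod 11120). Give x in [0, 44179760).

Write x = 2081 + 3973·k. Then 3973·k ≡ 8775 − 2081 ≡ 6694 (mod 11120).
Need 3973⁻¹ mod 11120. Extended Euclid on (11120, 3973):
11120 = 2·3973 + 3174
3973 = 1·3174 + 799
3174 = 3·799 + 777
799 = 1·777 + 22
777 = 35·22 + 7
22 = 3·7 + 1
7 = 7·1 + 0
Back-substitute:
1 = 22 − 3·7
1 = −3·777 + 106·22
1 = 106·799 − 109·777
1 = −109·3174 + 433·799
1 = 433·3973 − 542·3174
1 = −542·11120 + 1517·3973
3973⁻¹ ≡ 1517 (mod 11120), so k ≡ 1517·6694 ≡ 2238 (mod 11120).
x = 2081 + 3973·2238 = 8893655.

8893655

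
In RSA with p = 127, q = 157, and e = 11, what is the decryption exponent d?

1787

φ(n) = (p−1)(q−1) = 126·156 = 19656.
Need d with 11·d ≡ 1 (mod 19656). Apply the extended Euclidean algorithm:
19656 = 1786×11 + 10
11 = 1×10 + 1
10 = 10×1 + 0
Back-substitute:
1 = 11 − 10
1 = −19656 + 1787·11
So 11·1787 ≡ 1 (mod 19656), hence d = 1787.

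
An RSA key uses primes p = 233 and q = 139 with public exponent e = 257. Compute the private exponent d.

φ(n) = (p−1)(q−1) = 232·138 = 32016.
Need d with 257·d ≡ 1 (mod 32016). Apply the extended Euclidean algorithm:
32016 = 124·257 + 148
257 = 1·148 + 109
148 = 1·109 + 39
109 = 2·39 + 31
39 = 1·31 + 8
31 = 3·8 + 7
8 = 1·7 + 1
7 = 7·1 + 0
Back-substitute:
1 = 8 − 7
1 = −31 + 4·8
1 = 4·39 − 5·31
1 = −5·109 + 14·39
1 = 14·148 − 19·109
1 = −19·257 + 33·148
1 = 33·32016 − 4111·257
So 257·(-4111) ≡ 1 (mod 32016), hence d ≡ -4111 ≡ 27905 (mod 32016).

27905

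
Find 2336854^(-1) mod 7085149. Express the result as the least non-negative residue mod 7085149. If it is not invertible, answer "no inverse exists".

gcd(7085149, 2336854) by repeated division:
7085149 = 3*2336854 + 74587
2336854 = 31*74587 + 24657
74587 = 3*24657 + 616
24657 = 40*616 + 17
616 = 36*17 + 4
17 = 4*4 + 1
4 = 4*1 + 0
The gcd is 1. Working backward:
1 = 17 − 4·4
1 = −4·616 + 145·17
1 = 145·24657 − 5804·616
1 = −5804·74587 + 17557·24657
1 = 17557·2336854 − 550071·74587
1 = −550071·7085149 + 1667770·2336854
So 2336854·1667770 ≡ 1 (mod 7085149).

1667770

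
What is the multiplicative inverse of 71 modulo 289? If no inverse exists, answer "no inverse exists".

57

gcd(289, 71) by repeated division:
289 = 4·71 + 5
71 = 14·5 + 1
5 = 5·1 + 0
The gcd is 1. Working backward:
1 = 71 − 14·5
1 = −14·289 + 57·71
So 71·57 ≡ 1 (mod 289).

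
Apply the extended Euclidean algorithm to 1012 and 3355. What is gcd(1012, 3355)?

11

Euclidean algorithm:
3355 = 3·1012 + 319
1012 = 3·319 + 55
319 = 5·55 + 44
55 = 1·44 + 11
44 = 4·11 + 0
gcd(1012, 3355) = 11.
Express as a combination:
11 = 55 − 44
11 = −319 + 6·55
11 = 6·1012 − 19·319
11 = −19·3355 + 63·1012
So 11 = (-19)·3355 + (63)·1012.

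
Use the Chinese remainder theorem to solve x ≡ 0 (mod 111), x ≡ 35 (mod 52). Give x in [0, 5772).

555

Write x = 0 + 111·k. Then 111·k ≡ 35 − 0 ≡ 35 (mod 52).
Need 111⁻¹ mod 52. Extended Euclid on (52, 7):
52 = 7*7 + 3
7 = 2*3 + 1
3 = 3*1 + 0
Back-substitute:
1 = 7 − 2·3
1 = −2·52 + 15·7
111⁻¹ ≡ 15 (mod 52), so k ≡ 15·35 ≡ 5 (mod 52).
x = 0 + 111·5 = 555.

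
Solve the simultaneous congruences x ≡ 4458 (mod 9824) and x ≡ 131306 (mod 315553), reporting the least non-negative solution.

Write x = 4458 + 9824·k. Then 9824·k ≡ 131306 − 4458 ≡ 126848 (mod 315553).
Need 9824⁻¹ mod 315553. Extended Euclid on (315553, 9824):
315553 = 32·9824 + 1185
9824 = 8·1185 + 344
1185 = 3·344 + 153
344 = 2·153 + 38
153 = 4·38 + 1
38 = 38·1 + 0
Back-substitute:
1 = 153 − 4·38
1 = −4·344 + 9·153
1 = 9·1185 − 31·344
1 = −31·9824 + 257·1185
1 = 257·315553 − 8255·9824
9824⁻¹ ≡ 307298 (mod 315553), so k ≡ 307298·126848 ≡ 190167 (mod 315553).
x = 4458 + 9824·190167 = 1868205066.

1868205066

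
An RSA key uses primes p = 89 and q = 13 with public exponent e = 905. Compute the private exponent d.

1049

φ(n) = (p−1)(q−1) = 88·12 = 1056.
Need d with 905·d ≡ 1 (mod 1056). Apply the extended Euclidean algorithm:
1056 = 1*905 + 151
905 = 5*151 + 150
151 = 1*150 + 1
150 = 150*1 + 0
Back-substitute:
1 = 151 − 150
1 = −905 + 6·151
1 = 6·1056 − 7·905
So 905·(-7) ≡ 1 (mod 1056), hence d ≡ -7 ≡ 1049 (mod 1056).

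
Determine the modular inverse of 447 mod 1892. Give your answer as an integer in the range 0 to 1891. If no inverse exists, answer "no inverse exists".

855

Run Euclid on (1892, 447):
1892 = 4*447 + 104
447 = 4*104 + 31
104 = 3*31 + 11
31 = 2*11 + 9
11 = 1*9 + 2
9 = 4*2 + 1
2 = 2*1 + 0
gcd = 1, so the inverse exists. Back-substitute:
1 = 9 − 4·2
1 = −4·11 + 5·9
1 = 5·31 − 14·11
1 = −14·104 + 47·31
1 = 47·447 − 202·104
1 = −202·1892 + 855·447
So 447·855 ≡ 1 (mod 1892).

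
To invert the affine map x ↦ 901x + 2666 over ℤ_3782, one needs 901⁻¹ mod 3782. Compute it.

Run Euclid on (3782, 901):
3782 = 4*901 + 178
901 = 5*178 + 11
178 = 16*11 + 2
11 = 5*2 + 1
2 = 2*1 + 0
The gcd is 1. Working backward:
1 = 11 − 5·2
1 = −5·178 + 81·11
1 = 81·901 − 410·178
1 = −410·3782 + 1721·901
So 901·1721 ≡ 1 (mod 3782).

1721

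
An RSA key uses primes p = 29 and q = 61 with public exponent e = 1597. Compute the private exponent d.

φ(n) = (p−1)(q−1) = 28·60 = 1680.
Need d with 1597·d ≡ 1 (mod 1680). Apply the extended Euclidean algorithm:
1680 = 1*1597 + 83
1597 = 19*83 + 20
83 = 4*20 + 3
20 = 6*3 + 2
3 = 1*2 + 1
2 = 2*1 + 0
Back-substitute:
1 = 3 − 2
1 = −20 + 7·3
1 = 7·83 − 29·20
1 = −29·1597 + 558·83
1 = 558·1680 − 587·1597
So 1597·(-587) ≡ 1 (mod 1680), hence d ≡ -587 ≡ 1093 (mod 1680).

1093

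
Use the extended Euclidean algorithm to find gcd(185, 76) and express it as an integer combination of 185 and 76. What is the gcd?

1

Apply Euclid's algorithm to 185 and 76:
185 = 2·76 + 33
76 = 2·33 + 10
33 = 3·10 + 3
10 = 3·3 + 1
3 = 3·1 + 0
gcd(185, 76) = 1.
Working backward:
1 = 10 − 3·3
1 = −3·33 + 10·10
1 = 10·76 − 23·33
1 = −23·185 + 56·76
So 1 = (-23)·185 + (56)·76.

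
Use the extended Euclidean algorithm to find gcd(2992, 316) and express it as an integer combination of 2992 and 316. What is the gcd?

4

Apply Euclid's algorithm to 2992 and 316:
2992 = 9×316 + 148
316 = 2×148 + 20
148 = 7×20 + 8
20 = 2×8 + 4
8 = 2×4 + 0
gcd(2992, 316) = 4.
Working backward:
4 = 20 − 2·8
4 = −2·148 + 15·20
4 = 15·316 − 32·148
4 = −32·2992 + 303·316
So 4 = (-32)·2992 + (303)·316.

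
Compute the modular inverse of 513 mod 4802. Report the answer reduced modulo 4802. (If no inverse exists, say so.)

571

Run Euclid on (4802, 513):
4802 = 9*513 + 185
513 = 2*185 + 143
185 = 1*143 + 42
143 = 3*42 + 17
42 = 2*17 + 8
17 = 2*8 + 1
8 = 8*1 + 0
gcd = 1, so the inverse exists. Back-substitute:
1 = 17 − 2·8
1 = −2·42 + 5·17
1 = 5·143 − 17·42
1 = −17·185 + 22·143
1 = 22·513 − 61·185
1 = −61·4802 + 571·513
So 513·571 ≡ 1 (mod 4802).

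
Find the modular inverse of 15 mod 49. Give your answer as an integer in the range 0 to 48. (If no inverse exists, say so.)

36

gcd(49, 15) by repeated division:
49 = 3*15 + 4
15 = 3*4 + 3
4 = 1*3 + 1
3 = 3*1 + 0
The gcd is 1. Working backward:
1 = 4 − 3
1 = −15 + 4·4
1 = 4·49 − 13·15
So 15·(-13) ≡ 1 (mod 49), and -13 ≡ 36 (mod 49).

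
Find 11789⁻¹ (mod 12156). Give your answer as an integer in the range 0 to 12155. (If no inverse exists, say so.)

Apply the Euclidean algorithm to 12156 and 11789:
12156 = 1*11789 + 367
11789 = 32*367 + 45
367 = 8*45 + 7
45 = 6*7 + 3
7 = 2*3 + 1
3 = 3*1 + 0
The gcd is 1. Working backward:
1 = 7 − 2·3
1 = −2·45 + 13·7
1 = 13·367 − 106·45
1 = −106·11789 + 3405·367
1 = 3405·12156 − 3511·11789
So 11789·(-3511) ≡ 1 (mod 12156), and -3511 ≡ 8645 (mod 12156).

8645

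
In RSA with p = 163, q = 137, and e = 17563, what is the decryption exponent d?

1267

φ(n) = (p−1)(q−1) = 162·136 = 22032.
Need d with 17563·d ≡ 1 (mod 22032). Apply the extended Euclidean algorithm:
22032 = 1×17563 + 4469
17563 = 3×4469 + 4156
4469 = 1×4156 + 313
4156 = 13×313 + 87
313 = 3×87 + 52
87 = 1×52 + 35
52 = 1×35 + 17
35 = 2×17 + 1
17 = 17×1 + 0
Back-substitute:
1 = 35 − 2·17
1 = −2·52 + 3·35
1 = 3·87 − 5·52
1 = −5·313 + 18·87
1 = 18·4156 − 239·313
1 = −239·4469 + 257·4156
1 = 257·17563 − 1010·4469
1 = −1010·22032 + 1267·17563
So 17563·1267 ≡ 1 (mod 22032), hence d = 1267.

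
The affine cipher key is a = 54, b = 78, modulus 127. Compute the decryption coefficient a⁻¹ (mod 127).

40

Extended Euclidean algorithm:
127 = 2×54 + 19
54 = 2×19 + 16
19 = 1×16 + 3
16 = 5×3 + 1
3 = 3×1 + 0
Since gcd(54, 127) = 1, back-substitute to write 1 as a combination:
1 = 16 − 5·3
1 = −5·19 + 6·16
1 = 6·54 − 17·19
1 = −17·127 + 40·54
So 54·40 ≡ 1 (mod 127).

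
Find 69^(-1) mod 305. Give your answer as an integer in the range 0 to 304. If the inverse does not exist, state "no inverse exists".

Extended Euclidean algorithm:
305 = 4*69 + 29
69 = 2*29 + 11
29 = 2*11 + 7
11 = 1*7 + 4
7 = 1*4 + 3
4 = 1*3 + 1
3 = 3*1 + 0
Since gcd(69, 305) = 1, back-substitute to write 1 as a combination:
1 = 4 − 3
1 = −7 + 2·4
1 = 2·11 − 3·7
1 = −3·29 + 8·11
1 = 8·69 − 19·29
1 = −19·305 + 84·69
So 69·84 ≡ 1 (mod 305).

84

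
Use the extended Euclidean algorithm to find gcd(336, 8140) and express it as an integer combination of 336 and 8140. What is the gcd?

Apply Euclid's algorithm to 8140 and 336:
8140 = 24×336 + 76
336 = 4×76 + 32
76 = 2×32 + 12
32 = 2×12 + 8
12 = 1×8 + 4
8 = 2×4 + 0
gcd(336, 8140) = 4.
Working backward:
4 = 12 − 8
4 = −32 + 3·12
4 = 3·76 − 7·32
4 = −7·336 + 31·76
4 = 31·8140 − 751·336
So 4 = (31)·8140 + (-751)·336.

4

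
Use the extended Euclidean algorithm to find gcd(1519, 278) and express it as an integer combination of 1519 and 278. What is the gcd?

Apply Euclid's algorithm to 1519 and 278:
1519 = 5·278 + 129
278 = 2·129 + 20
129 = 6·20 + 9
20 = 2·9 + 2
9 = 4·2 + 1
2 = 2·1 + 0
gcd(1519, 278) = 1.
Back-substituting:
1 = 9 − 4·2
1 = −4·20 + 9·9
1 = 9·129 − 58·20
1 = −58·278 + 125·129
1 = 125·1519 − 683·278
So 1 = (125)·1519 + (-683)·278.

1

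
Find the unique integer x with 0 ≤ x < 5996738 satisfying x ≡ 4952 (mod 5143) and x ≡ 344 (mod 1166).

694114

Write x = 4952 + 5143·k. Then 5143·k ≡ 344 − 4952 ≡ 56 (mod 1166).
Need 5143⁻¹ mod 1166. Extended Euclid on (1166, 479):
1166 = 2*479 + 208
479 = 2*208 + 63
208 = 3*63 + 19
63 = 3*19 + 6
19 = 3*6 + 1
6 = 6*1 + 0
Back-substitute:
1 = 19 − 3·6
1 = −3·63 + 10·19
1 = 10·208 − 33·63
1 = −33·479 + 76·208
1 = 76·1166 − 185·479
5143⁻¹ ≡ 981 (mod 1166), so k ≡ 981·56 ≡ 134 (mod 1166).
x = 4952 + 5143·134 = 694114.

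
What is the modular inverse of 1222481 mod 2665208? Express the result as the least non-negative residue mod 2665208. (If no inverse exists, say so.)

no inverse exists

Compute gcd(1222481, 2665208):
2665208 = 2*1222481 + 220246
1222481 = 5*220246 + 121251
220246 = 1*121251 + 98995
121251 = 1*98995 + 22256
98995 = 4*22256 + 9971
22256 = 2*9971 + 2314
9971 = 4*2314 + 715
2314 = 3*715 + 169
715 = 4*169 + 39
169 = 4*39 + 13
39 = 3*13 + 0
Since gcd = 13 > 1, 1222481 is not a unit mod 2665208.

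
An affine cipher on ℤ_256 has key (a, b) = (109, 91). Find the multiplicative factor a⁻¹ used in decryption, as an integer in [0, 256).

101

gcd(256, 109) by repeated division:
256 = 2·109 + 38
109 = 2·38 + 33
38 = 1·33 + 5
33 = 6·5 + 3
5 = 1·3 + 2
3 = 1·2 + 1
2 = 2·1 + 0
Since gcd(109, 256) = 1, back-substitute to write 1 as a combination:
1 = 3 − 2
1 = −5 + 2·3
1 = 2·33 − 13·5
1 = −13·38 + 15·33
1 = 15·109 − 43·38
1 = −43·256 + 101·109
So 109·101 ≡ 1 (mod 256).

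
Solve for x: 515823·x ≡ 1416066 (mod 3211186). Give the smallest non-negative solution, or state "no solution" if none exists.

no solution

gcd(515823, 3211186):
3211186 = 6*515823 + 116248
515823 = 4*116248 + 50831
116248 = 2*50831 + 14586
50831 = 3*14586 + 7073
14586 = 2*7073 + 440
7073 = 16*440 + 33
440 = 13*33 + 11
33 = 3*11 + 0
gcd = 11, but 11 ∤ 1416066, so the congruence has no solution.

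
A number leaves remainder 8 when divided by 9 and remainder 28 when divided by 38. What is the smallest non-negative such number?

Write x = 8 + 9·k. Then 9·k ≡ 28 − 8 ≡ 20 (mod 38).
Need 9⁻¹ mod 38. Extended Euclid on (38, 9):
38 = 4·9 + 2
9 = 4·2 + 1
2 = 2·1 + 0
Back-substitute:
1 = 9 − 4·2
1 = −4·38 + 17·9
9⁻¹ ≡ 17 (mod 38), so k ≡ 17·20 ≡ 36 (mod 38).
x = 8 + 9·36 = 332.

332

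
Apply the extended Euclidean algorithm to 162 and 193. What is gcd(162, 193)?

1

Apply Euclid's algorithm to 193 and 162:
193 = 1·162 + 31
162 = 5·31 + 7
31 = 4·7 + 3
7 = 2·3 + 1
3 = 3·1 + 0
gcd(162, 193) = 1.
Working backward:
1 = 7 − 2·3
1 = −2·31 + 9·7
1 = 9·162 − 47·31
1 = −47·193 + 56·162
So 1 = (-47)·193 + (56)·162.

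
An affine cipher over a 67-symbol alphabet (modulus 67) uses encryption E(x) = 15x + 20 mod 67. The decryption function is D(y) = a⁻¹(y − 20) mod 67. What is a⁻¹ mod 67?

Extended Euclidean algorithm:
67 = 4*15 + 7
15 = 2*7 + 1
7 = 7*1 + 0
Since gcd(15, 67) = 1, back-substitute to write 1 as a combination:
1 = 15 − 2·7
1 = −2·67 + 9·15
So 15·9 ≡ 1 (mod 67).

9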